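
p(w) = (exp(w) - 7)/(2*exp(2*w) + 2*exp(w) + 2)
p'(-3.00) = 0.20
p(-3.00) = -3.30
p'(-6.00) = 0.01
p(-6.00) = -3.49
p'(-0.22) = 1.25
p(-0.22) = -1.27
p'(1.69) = 0.12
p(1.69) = -0.02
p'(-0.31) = 1.26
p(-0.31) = -1.38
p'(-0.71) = 1.20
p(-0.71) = -1.88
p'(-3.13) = 0.17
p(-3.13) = -3.33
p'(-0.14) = 1.22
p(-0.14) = -1.17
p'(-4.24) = 0.06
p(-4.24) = -3.44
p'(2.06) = 0.04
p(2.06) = 0.01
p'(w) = (exp(w) - 7)*(-4*exp(2*w) - 2*exp(w))/(2*exp(2*w) + 2*exp(w) + 2)^2 + exp(w)/(2*exp(2*w) + 2*exp(w) + 2) = (-(exp(w) - 7)*(2*exp(w) + 1) + exp(2*w) + exp(w) + 1)*exp(w)/(2*(exp(2*w) + exp(w) + 1)^2)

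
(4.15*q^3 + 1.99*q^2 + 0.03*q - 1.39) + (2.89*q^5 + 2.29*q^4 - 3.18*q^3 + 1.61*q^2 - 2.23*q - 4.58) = 2.89*q^5 + 2.29*q^4 + 0.97*q^3 + 3.6*q^2 - 2.2*q - 5.97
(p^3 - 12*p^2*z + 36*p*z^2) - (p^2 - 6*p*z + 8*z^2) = p^3 - 12*p^2*z - p^2 + 36*p*z^2 + 6*p*z - 8*z^2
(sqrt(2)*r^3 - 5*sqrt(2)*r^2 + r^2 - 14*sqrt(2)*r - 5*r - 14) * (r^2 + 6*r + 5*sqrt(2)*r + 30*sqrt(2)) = sqrt(2)*r^5 + sqrt(2)*r^4 + 11*r^4 - 39*sqrt(2)*r^3 + 11*r^3 - 484*r^2 - 79*sqrt(2)*r^2 - 924*r - 220*sqrt(2)*r - 420*sqrt(2)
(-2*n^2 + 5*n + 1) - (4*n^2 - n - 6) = -6*n^2 + 6*n + 7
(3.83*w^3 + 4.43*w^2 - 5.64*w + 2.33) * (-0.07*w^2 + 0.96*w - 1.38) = -0.2681*w^5 + 3.3667*w^4 - 0.6378*w^3 - 11.6909*w^2 + 10.02*w - 3.2154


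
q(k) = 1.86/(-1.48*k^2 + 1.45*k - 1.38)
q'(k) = 1.86*(2.96*k - 1.45)/(-1.48*k^2 + 1.45*k - 1.38)^2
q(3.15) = -0.16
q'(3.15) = 0.11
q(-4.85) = -0.04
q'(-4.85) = -0.02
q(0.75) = -1.65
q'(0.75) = 1.13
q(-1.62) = -0.24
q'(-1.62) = -0.20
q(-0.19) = -1.09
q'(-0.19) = -1.28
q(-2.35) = -0.14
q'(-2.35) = -0.09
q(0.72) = -1.69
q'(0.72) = 1.04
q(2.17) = -0.36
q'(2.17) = 0.34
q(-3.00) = -0.10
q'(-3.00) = -0.05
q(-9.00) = -0.01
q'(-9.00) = -0.00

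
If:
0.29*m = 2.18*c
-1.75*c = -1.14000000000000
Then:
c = 0.65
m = 4.90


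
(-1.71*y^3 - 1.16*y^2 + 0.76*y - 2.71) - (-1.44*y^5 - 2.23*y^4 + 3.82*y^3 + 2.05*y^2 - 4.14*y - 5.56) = 1.44*y^5 + 2.23*y^4 - 5.53*y^3 - 3.21*y^2 + 4.9*y + 2.85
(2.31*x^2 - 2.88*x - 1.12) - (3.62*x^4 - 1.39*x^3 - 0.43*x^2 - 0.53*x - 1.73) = -3.62*x^4 + 1.39*x^3 + 2.74*x^2 - 2.35*x + 0.61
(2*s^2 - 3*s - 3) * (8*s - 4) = 16*s^3 - 32*s^2 - 12*s + 12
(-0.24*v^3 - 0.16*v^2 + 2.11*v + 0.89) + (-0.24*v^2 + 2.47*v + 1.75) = -0.24*v^3 - 0.4*v^2 + 4.58*v + 2.64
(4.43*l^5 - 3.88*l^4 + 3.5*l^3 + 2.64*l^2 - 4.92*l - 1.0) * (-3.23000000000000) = -14.3089*l^5 + 12.5324*l^4 - 11.305*l^3 - 8.5272*l^2 + 15.8916*l + 3.23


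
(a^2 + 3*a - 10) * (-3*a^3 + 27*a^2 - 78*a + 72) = -3*a^5 + 18*a^4 + 33*a^3 - 432*a^2 + 996*a - 720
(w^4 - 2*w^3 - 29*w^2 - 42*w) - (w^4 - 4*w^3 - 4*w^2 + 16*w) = 2*w^3 - 25*w^2 - 58*w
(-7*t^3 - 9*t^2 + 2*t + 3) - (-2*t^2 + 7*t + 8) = -7*t^3 - 7*t^2 - 5*t - 5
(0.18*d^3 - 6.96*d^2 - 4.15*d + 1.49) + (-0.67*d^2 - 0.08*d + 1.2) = 0.18*d^3 - 7.63*d^2 - 4.23*d + 2.69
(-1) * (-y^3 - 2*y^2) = y^3 + 2*y^2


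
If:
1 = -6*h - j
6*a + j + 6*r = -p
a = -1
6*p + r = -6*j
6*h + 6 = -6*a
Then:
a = -1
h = 0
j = -1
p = 29/35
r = 36/35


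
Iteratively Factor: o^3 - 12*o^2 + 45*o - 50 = (o - 5)*(o^2 - 7*o + 10) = (o - 5)^2*(o - 2)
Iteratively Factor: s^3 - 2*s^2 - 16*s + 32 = (s - 2)*(s^2 - 16) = (s - 2)*(s + 4)*(s - 4)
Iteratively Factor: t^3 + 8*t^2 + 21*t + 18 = (t + 3)*(t^2 + 5*t + 6) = (t + 2)*(t + 3)*(t + 3)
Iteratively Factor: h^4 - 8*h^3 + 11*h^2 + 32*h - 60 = (h - 5)*(h^3 - 3*h^2 - 4*h + 12) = (h - 5)*(h - 3)*(h^2 - 4) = (h - 5)*(h - 3)*(h + 2)*(h - 2)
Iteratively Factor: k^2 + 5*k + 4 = (k + 1)*(k + 4)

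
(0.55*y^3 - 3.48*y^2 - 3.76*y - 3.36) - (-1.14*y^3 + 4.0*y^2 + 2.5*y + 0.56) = 1.69*y^3 - 7.48*y^2 - 6.26*y - 3.92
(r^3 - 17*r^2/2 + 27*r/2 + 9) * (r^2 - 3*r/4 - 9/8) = r^5 - 37*r^4/4 + 75*r^3/4 + 135*r^2/16 - 351*r/16 - 81/8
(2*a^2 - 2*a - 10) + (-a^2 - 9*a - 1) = a^2 - 11*a - 11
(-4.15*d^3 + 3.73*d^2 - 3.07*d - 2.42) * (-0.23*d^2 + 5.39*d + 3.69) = 0.9545*d^5 - 23.2264*d^4 + 5.4973*d^3 - 2.227*d^2 - 24.3721*d - 8.9298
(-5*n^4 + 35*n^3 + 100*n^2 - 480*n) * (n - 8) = -5*n^5 + 75*n^4 - 180*n^3 - 1280*n^2 + 3840*n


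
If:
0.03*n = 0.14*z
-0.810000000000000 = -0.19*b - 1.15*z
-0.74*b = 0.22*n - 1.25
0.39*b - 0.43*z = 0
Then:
No Solution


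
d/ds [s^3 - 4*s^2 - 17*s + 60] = 3*s^2 - 8*s - 17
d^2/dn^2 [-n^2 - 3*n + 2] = -2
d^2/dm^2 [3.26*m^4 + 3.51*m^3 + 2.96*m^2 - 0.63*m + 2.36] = 39.12*m^2 + 21.06*m + 5.92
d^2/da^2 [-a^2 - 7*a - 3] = -2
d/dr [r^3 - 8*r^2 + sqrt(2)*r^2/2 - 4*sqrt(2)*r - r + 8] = 3*r^2 - 16*r + sqrt(2)*r - 4*sqrt(2) - 1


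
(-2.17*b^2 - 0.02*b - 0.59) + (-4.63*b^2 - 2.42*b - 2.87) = -6.8*b^2 - 2.44*b - 3.46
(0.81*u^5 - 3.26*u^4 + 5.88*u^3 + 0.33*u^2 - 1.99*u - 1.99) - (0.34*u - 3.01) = 0.81*u^5 - 3.26*u^4 + 5.88*u^3 + 0.33*u^2 - 2.33*u + 1.02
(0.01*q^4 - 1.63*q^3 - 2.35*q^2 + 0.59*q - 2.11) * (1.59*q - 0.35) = 0.0159*q^5 - 2.5952*q^4 - 3.166*q^3 + 1.7606*q^2 - 3.5614*q + 0.7385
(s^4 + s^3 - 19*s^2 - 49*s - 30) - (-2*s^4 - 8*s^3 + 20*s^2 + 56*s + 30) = 3*s^4 + 9*s^3 - 39*s^2 - 105*s - 60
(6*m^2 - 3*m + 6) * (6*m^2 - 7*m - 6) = 36*m^4 - 60*m^3 + 21*m^2 - 24*m - 36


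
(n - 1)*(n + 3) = n^2 + 2*n - 3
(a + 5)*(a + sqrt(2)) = a^2 + sqrt(2)*a + 5*a + 5*sqrt(2)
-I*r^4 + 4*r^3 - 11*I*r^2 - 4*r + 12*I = (r + 1)*(r - 2*I)*(r + 6*I)*(-I*r + I)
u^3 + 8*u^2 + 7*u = u*(u + 1)*(u + 7)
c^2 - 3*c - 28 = (c - 7)*(c + 4)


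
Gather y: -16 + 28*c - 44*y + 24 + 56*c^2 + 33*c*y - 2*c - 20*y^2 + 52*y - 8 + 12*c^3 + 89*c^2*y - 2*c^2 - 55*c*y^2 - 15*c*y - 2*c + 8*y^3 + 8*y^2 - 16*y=12*c^3 + 54*c^2 + 24*c + 8*y^3 + y^2*(-55*c - 12) + y*(89*c^2 + 18*c - 8)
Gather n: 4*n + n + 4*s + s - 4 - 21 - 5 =5*n + 5*s - 30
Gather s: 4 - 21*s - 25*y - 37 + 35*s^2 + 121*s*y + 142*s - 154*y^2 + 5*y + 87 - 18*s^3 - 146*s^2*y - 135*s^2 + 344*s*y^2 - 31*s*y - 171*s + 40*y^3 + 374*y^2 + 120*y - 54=-18*s^3 + s^2*(-146*y - 100) + s*(344*y^2 + 90*y - 50) + 40*y^3 + 220*y^2 + 100*y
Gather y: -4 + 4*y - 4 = 4*y - 8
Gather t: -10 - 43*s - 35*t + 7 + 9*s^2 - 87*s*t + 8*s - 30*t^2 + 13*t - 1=9*s^2 - 35*s - 30*t^2 + t*(-87*s - 22) - 4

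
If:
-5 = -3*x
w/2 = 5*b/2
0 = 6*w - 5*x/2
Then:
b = 5/36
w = 25/36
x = 5/3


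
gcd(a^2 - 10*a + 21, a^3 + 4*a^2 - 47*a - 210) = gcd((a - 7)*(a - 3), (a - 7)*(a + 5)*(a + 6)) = a - 7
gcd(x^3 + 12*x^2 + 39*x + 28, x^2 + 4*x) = x + 4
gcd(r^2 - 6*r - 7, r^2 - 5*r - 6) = r + 1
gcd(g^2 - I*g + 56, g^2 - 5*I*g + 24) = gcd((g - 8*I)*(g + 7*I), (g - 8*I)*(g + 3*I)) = g - 8*I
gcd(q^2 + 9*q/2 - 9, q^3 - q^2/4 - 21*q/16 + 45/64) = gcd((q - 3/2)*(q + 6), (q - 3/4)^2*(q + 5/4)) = 1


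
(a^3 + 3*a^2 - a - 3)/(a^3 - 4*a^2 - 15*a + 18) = (a + 1)/(a - 6)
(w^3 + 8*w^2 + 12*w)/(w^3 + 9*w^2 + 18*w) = (w + 2)/(w + 3)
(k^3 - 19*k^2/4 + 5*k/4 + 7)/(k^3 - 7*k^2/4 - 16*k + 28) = (k + 1)/(k + 4)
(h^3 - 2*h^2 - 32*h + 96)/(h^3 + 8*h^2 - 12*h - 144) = (h - 4)/(h + 6)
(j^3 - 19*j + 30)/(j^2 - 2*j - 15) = (-j^3 + 19*j - 30)/(-j^2 + 2*j + 15)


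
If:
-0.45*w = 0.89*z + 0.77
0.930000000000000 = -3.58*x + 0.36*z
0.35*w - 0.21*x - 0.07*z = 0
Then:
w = -0.34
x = -0.33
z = -0.69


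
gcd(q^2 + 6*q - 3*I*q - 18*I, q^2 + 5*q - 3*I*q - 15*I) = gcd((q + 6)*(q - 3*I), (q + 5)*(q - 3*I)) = q - 3*I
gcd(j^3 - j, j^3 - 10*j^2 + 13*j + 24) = j + 1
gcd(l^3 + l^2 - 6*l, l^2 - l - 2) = l - 2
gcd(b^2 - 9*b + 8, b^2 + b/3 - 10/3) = 1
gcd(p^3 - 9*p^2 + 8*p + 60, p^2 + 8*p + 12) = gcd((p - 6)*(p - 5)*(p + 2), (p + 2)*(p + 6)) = p + 2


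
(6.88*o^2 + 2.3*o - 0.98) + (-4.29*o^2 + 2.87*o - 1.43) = 2.59*o^2 + 5.17*o - 2.41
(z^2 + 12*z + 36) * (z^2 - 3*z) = z^4 + 9*z^3 - 108*z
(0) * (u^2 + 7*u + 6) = 0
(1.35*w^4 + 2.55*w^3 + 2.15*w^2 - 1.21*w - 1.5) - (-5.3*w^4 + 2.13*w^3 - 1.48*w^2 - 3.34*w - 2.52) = 6.65*w^4 + 0.42*w^3 + 3.63*w^2 + 2.13*w + 1.02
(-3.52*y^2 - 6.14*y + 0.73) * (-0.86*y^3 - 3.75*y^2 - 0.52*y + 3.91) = 3.0272*y^5 + 18.4804*y^4 + 24.2276*y^3 - 13.3079*y^2 - 24.387*y + 2.8543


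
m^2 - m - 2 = (m - 2)*(m + 1)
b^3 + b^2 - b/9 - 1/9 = (b - 1/3)*(b + 1/3)*(b + 1)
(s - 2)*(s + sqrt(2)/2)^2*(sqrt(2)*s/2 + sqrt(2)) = sqrt(2)*s^4/2 + s^3 - 7*sqrt(2)*s^2/4 - 4*s - sqrt(2)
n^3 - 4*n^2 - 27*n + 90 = (n - 6)*(n - 3)*(n + 5)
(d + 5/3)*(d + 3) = d^2 + 14*d/3 + 5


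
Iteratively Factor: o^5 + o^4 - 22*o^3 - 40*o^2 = (o)*(o^4 + o^3 - 22*o^2 - 40*o) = o*(o + 4)*(o^3 - 3*o^2 - 10*o) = o*(o + 2)*(o + 4)*(o^2 - 5*o) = o*(o - 5)*(o + 2)*(o + 4)*(o)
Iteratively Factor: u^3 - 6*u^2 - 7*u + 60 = (u - 4)*(u^2 - 2*u - 15) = (u - 5)*(u - 4)*(u + 3)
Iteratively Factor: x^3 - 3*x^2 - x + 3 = (x - 3)*(x^2 - 1) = (x - 3)*(x - 1)*(x + 1)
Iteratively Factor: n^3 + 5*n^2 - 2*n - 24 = (n + 3)*(n^2 + 2*n - 8) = (n - 2)*(n + 3)*(n + 4)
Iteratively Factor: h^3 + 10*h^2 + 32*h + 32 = (h + 2)*(h^2 + 8*h + 16) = (h + 2)*(h + 4)*(h + 4)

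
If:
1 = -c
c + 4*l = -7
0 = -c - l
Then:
No Solution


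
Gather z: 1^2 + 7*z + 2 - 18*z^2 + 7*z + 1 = -18*z^2 + 14*z + 4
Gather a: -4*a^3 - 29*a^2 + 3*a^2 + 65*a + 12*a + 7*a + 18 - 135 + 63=-4*a^3 - 26*a^2 + 84*a - 54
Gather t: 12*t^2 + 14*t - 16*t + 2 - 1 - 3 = 12*t^2 - 2*t - 2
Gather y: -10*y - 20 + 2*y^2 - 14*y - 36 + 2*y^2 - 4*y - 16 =4*y^2 - 28*y - 72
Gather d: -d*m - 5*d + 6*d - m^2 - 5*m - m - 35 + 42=d*(1 - m) - m^2 - 6*m + 7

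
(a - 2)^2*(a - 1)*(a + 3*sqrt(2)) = a^4 - 5*a^3 + 3*sqrt(2)*a^3 - 15*sqrt(2)*a^2 + 8*a^2 - 4*a + 24*sqrt(2)*a - 12*sqrt(2)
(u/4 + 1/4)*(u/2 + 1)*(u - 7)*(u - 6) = u^4/8 - 5*u^3/4 + 5*u^2/8 + 25*u/2 + 21/2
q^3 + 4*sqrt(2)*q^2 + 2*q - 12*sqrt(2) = (q - sqrt(2))*(q + 2*sqrt(2))*(q + 3*sqrt(2))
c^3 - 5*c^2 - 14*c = c*(c - 7)*(c + 2)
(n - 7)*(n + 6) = n^2 - n - 42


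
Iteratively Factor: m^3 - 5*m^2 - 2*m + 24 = (m - 4)*(m^2 - m - 6) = (m - 4)*(m + 2)*(m - 3)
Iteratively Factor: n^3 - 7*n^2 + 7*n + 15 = (n + 1)*(n^2 - 8*n + 15) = (n - 5)*(n + 1)*(n - 3)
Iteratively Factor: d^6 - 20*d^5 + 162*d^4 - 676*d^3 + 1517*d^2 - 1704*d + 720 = (d - 4)*(d^5 - 16*d^4 + 98*d^3 - 284*d^2 + 381*d - 180) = (d - 4)*(d - 1)*(d^4 - 15*d^3 + 83*d^2 - 201*d + 180) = (d - 4)^2*(d - 1)*(d^3 - 11*d^2 + 39*d - 45) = (d - 5)*(d - 4)^2*(d - 1)*(d^2 - 6*d + 9) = (d - 5)*(d - 4)^2*(d - 3)*(d - 1)*(d - 3)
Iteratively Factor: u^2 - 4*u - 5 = (u - 5)*(u + 1)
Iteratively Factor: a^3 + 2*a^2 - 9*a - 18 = (a + 3)*(a^2 - a - 6) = (a - 3)*(a + 3)*(a + 2)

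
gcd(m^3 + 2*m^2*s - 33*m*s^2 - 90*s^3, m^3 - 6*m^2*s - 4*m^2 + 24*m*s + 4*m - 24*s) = -m + 6*s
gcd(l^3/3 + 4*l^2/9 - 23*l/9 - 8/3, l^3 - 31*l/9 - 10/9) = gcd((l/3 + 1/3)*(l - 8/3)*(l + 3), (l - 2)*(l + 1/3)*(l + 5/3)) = 1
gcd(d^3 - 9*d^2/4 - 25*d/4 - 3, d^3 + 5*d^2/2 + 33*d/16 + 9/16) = d^2 + 7*d/4 + 3/4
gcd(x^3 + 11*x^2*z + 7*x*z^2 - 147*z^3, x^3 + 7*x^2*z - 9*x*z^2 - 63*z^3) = x^2 + 4*x*z - 21*z^2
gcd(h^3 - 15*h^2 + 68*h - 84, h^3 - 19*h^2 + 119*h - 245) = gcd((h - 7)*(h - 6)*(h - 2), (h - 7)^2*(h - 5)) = h - 7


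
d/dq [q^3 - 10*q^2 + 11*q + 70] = 3*q^2 - 20*q + 11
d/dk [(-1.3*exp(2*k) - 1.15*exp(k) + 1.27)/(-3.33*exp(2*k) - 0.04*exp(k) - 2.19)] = (-3.7775*exp(2*k) + 14.1522*exp(k) + 2.5693)*exp(k)/(11.0889*exp(4*k) + 0.2664*exp(3*k) + 14.587*exp(2*k) + 0.1752*exp(k) + 4.7961)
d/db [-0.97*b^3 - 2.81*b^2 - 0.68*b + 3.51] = -2.91*b^2 - 5.62*b - 0.68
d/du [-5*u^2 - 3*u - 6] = -10*u - 3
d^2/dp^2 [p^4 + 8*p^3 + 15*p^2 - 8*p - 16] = 12*p^2 + 48*p + 30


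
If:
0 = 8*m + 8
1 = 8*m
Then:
No Solution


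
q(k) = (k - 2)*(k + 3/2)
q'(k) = 2*k - 1/2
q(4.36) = 13.83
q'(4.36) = 8.22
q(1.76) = -0.78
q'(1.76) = 3.02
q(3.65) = 8.50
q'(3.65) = 6.80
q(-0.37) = -2.68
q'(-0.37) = -1.24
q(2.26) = 0.98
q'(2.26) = 4.02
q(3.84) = 9.83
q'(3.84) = 7.18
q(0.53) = -2.98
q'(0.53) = 0.56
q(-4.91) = 23.56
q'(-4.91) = -10.32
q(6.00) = 30.00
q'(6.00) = 11.50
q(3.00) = 4.50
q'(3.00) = 5.50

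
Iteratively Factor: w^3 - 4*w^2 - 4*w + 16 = (w + 2)*(w^2 - 6*w + 8) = (w - 4)*(w + 2)*(w - 2)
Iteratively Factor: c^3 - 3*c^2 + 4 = (c - 2)*(c^2 - c - 2) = (c - 2)*(c + 1)*(c - 2)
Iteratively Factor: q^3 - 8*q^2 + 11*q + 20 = (q - 4)*(q^2 - 4*q - 5) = (q - 5)*(q - 4)*(q + 1)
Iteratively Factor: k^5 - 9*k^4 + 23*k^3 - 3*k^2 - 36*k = (k)*(k^4 - 9*k^3 + 23*k^2 - 3*k - 36) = k*(k - 3)*(k^3 - 6*k^2 + 5*k + 12) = k*(k - 3)^2*(k^2 - 3*k - 4) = k*(k - 3)^2*(k + 1)*(k - 4)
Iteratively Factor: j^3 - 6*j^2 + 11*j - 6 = (j - 3)*(j^2 - 3*j + 2) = (j - 3)*(j - 1)*(j - 2)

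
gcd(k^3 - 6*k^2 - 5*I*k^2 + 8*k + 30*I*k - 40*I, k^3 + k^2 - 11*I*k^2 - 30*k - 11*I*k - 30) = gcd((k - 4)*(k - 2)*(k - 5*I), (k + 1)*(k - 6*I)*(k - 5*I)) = k - 5*I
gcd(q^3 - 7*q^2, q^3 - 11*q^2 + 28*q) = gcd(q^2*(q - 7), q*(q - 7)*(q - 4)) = q^2 - 7*q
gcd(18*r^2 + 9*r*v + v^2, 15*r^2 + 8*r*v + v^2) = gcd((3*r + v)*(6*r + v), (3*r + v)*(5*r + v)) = 3*r + v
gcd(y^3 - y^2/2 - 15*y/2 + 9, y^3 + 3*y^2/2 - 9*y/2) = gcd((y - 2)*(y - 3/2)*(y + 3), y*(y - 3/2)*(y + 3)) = y^2 + 3*y/2 - 9/2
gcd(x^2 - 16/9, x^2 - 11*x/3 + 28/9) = x - 4/3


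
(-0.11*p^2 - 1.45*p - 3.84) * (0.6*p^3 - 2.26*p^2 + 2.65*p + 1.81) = -0.066*p^5 - 0.6214*p^4 + 0.6815*p^3 + 4.6368*p^2 - 12.8005*p - 6.9504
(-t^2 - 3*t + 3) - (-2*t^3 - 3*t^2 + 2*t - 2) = 2*t^3 + 2*t^2 - 5*t + 5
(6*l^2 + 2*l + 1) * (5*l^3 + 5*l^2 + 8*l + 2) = 30*l^5 + 40*l^4 + 63*l^3 + 33*l^2 + 12*l + 2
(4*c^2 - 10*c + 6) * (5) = 20*c^2 - 50*c + 30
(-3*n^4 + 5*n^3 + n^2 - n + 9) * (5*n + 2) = -15*n^5 + 19*n^4 + 15*n^3 - 3*n^2 + 43*n + 18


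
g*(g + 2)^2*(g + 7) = g^4 + 11*g^3 + 32*g^2 + 28*g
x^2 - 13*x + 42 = (x - 7)*(x - 6)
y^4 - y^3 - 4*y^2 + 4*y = y*(y - 2)*(y - 1)*(y + 2)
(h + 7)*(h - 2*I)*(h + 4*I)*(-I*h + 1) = -I*h^4 + 3*h^3 - 7*I*h^3 + 21*h^2 - 6*I*h^2 + 8*h - 42*I*h + 56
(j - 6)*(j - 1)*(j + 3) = j^3 - 4*j^2 - 15*j + 18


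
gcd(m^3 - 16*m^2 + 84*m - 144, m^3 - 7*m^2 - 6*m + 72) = m^2 - 10*m + 24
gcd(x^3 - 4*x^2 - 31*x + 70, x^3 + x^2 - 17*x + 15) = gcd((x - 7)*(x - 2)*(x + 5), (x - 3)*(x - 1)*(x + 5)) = x + 5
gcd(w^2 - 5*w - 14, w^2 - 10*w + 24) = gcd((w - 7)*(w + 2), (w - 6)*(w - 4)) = 1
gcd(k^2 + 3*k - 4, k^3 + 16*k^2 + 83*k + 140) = k + 4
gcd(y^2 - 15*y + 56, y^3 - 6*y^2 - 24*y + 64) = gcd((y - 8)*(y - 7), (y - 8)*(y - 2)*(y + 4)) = y - 8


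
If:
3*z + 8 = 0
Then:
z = -8/3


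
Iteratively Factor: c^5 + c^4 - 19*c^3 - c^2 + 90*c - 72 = (c + 3)*(c^4 - 2*c^3 - 13*c^2 + 38*c - 24) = (c + 3)*(c + 4)*(c^3 - 6*c^2 + 11*c - 6) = (c - 3)*(c + 3)*(c + 4)*(c^2 - 3*c + 2) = (c - 3)*(c - 2)*(c + 3)*(c + 4)*(c - 1)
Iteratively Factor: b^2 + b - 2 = (b - 1)*(b + 2)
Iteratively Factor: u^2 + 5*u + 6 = (u + 3)*(u + 2)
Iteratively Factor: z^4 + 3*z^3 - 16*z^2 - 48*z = (z - 4)*(z^3 + 7*z^2 + 12*z) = z*(z - 4)*(z^2 + 7*z + 12) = z*(z - 4)*(z + 3)*(z + 4)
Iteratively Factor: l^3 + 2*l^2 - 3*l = (l - 1)*(l^2 + 3*l) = l*(l - 1)*(l + 3)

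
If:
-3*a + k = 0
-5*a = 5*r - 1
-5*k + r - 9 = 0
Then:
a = -11/20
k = -33/20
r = 3/4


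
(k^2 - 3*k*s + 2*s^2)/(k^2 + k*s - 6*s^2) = (k - s)/(k + 3*s)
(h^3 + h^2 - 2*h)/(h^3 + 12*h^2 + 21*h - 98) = h*(h^2 + h - 2)/(h^3 + 12*h^2 + 21*h - 98)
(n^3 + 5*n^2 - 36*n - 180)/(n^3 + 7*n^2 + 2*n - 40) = (n^2 - 36)/(n^2 + 2*n - 8)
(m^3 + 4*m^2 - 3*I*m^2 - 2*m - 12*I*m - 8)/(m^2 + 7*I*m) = (m^3 + m^2*(4 - 3*I) - 2*m*(1 + 6*I) - 8)/(m*(m + 7*I))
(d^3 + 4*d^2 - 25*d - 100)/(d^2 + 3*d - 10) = (d^2 - d - 20)/(d - 2)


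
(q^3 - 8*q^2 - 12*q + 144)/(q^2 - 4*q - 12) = (q^2 - 2*q - 24)/(q + 2)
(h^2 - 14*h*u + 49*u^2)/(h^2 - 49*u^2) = (h - 7*u)/(h + 7*u)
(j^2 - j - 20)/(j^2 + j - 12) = (j - 5)/(j - 3)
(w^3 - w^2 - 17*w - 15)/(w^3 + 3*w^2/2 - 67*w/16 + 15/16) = 16*(w^2 - 4*w - 5)/(16*w^2 - 24*w + 5)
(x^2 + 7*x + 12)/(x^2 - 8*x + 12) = (x^2 + 7*x + 12)/(x^2 - 8*x + 12)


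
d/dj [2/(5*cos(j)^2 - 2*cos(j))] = 4*(-sin(j)/cos(j)^2 + 5*tan(j))/(5*cos(j) - 2)^2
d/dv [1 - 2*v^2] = -4*v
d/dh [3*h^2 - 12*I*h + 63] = 6*h - 12*I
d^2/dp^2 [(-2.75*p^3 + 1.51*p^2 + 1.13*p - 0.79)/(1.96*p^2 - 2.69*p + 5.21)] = (-1.4210854715202e-14*p^5 + 40.9699139999999*p^3 + 120.51957*p^2 - 492.121122*p + 118.350146)/(7.529536*p^6 - 31.001712*p^5 + 102.592476*p^4 - 184.280333*p^3 + 272.707551*p^2 - 219.052887*p + 141.420761)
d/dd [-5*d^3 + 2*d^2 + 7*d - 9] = -15*d^2 + 4*d + 7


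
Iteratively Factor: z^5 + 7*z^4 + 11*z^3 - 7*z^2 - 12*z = (z + 1)*(z^4 + 6*z^3 + 5*z^2 - 12*z) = z*(z + 1)*(z^3 + 6*z^2 + 5*z - 12) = z*(z - 1)*(z + 1)*(z^2 + 7*z + 12) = z*(z - 1)*(z + 1)*(z + 3)*(z + 4)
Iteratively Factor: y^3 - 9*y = (y - 3)*(y^2 + 3*y) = y*(y - 3)*(y + 3)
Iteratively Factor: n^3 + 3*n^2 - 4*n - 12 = (n + 3)*(n^2 - 4) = (n + 2)*(n + 3)*(n - 2)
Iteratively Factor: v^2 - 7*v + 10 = (v - 5)*(v - 2)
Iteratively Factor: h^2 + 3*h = (h + 3)*(h)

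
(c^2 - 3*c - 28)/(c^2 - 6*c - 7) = (c + 4)/(c + 1)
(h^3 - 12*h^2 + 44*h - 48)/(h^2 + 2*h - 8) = (h^2 - 10*h + 24)/(h + 4)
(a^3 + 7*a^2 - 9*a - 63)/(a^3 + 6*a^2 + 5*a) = (a^3 + 7*a^2 - 9*a - 63)/(a*(a^2 + 6*a + 5))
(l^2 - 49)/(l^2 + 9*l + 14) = (l - 7)/(l + 2)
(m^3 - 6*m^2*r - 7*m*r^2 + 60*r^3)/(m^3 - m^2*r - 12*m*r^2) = (m - 5*r)/m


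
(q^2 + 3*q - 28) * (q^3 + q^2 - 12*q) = q^5 + 4*q^4 - 37*q^3 - 64*q^2 + 336*q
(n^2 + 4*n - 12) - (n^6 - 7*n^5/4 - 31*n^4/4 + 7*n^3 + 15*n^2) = -n^6 + 7*n^5/4 + 31*n^4/4 - 7*n^3 - 14*n^2 + 4*n - 12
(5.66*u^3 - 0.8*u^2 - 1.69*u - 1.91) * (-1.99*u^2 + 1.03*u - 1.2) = -11.2634*u^5 + 7.4218*u^4 - 4.2529*u^3 + 3.0202*u^2 + 0.0607*u + 2.292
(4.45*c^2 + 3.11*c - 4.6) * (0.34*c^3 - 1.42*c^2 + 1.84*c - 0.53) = 1.513*c^5 - 5.2616*c^4 + 2.2078*c^3 + 9.8959*c^2 - 10.1123*c + 2.438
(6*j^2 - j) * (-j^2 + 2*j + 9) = -6*j^4 + 13*j^3 + 52*j^2 - 9*j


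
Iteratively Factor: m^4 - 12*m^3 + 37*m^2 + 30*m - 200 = (m - 4)*(m^3 - 8*m^2 + 5*m + 50) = (m - 5)*(m - 4)*(m^2 - 3*m - 10) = (m - 5)^2*(m - 4)*(m + 2)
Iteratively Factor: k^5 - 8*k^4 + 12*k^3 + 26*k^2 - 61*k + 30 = (k - 1)*(k^4 - 7*k^3 + 5*k^2 + 31*k - 30) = (k - 1)^2*(k^3 - 6*k^2 - k + 30) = (k - 5)*(k - 1)^2*(k^2 - k - 6) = (k - 5)*(k - 1)^2*(k + 2)*(k - 3)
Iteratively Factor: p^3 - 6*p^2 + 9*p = (p - 3)*(p^2 - 3*p) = p*(p - 3)*(p - 3)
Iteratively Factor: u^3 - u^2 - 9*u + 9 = (u - 1)*(u^2 - 9) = (u - 3)*(u - 1)*(u + 3)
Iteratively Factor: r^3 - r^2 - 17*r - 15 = (r + 1)*(r^2 - 2*r - 15) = (r + 1)*(r + 3)*(r - 5)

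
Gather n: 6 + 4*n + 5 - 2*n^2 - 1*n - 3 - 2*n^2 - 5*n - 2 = -4*n^2 - 2*n + 6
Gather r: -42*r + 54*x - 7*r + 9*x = -49*r + 63*x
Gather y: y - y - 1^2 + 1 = 0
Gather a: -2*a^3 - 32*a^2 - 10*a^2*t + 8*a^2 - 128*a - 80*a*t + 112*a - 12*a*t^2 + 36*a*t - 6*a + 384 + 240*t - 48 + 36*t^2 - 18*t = -2*a^3 + a^2*(-10*t - 24) + a*(-12*t^2 - 44*t - 22) + 36*t^2 + 222*t + 336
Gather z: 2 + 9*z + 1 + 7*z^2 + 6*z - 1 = 7*z^2 + 15*z + 2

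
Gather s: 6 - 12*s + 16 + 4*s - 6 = 16 - 8*s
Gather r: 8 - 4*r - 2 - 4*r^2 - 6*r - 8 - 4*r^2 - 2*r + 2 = -8*r^2 - 12*r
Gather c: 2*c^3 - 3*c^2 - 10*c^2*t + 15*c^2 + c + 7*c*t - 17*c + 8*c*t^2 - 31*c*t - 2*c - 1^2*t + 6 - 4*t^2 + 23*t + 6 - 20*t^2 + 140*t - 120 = 2*c^3 + c^2*(12 - 10*t) + c*(8*t^2 - 24*t - 18) - 24*t^2 + 162*t - 108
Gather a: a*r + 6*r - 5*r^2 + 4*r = a*r - 5*r^2 + 10*r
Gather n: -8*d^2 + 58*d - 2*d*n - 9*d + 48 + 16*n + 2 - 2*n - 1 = -8*d^2 + 49*d + n*(14 - 2*d) + 49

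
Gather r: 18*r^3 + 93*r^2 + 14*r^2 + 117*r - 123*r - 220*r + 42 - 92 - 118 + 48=18*r^3 + 107*r^2 - 226*r - 120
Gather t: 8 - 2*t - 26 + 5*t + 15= 3*t - 3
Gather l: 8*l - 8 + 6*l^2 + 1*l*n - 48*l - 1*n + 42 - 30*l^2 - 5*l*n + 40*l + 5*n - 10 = -24*l^2 - 4*l*n + 4*n + 24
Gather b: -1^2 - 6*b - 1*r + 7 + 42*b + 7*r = 36*b + 6*r + 6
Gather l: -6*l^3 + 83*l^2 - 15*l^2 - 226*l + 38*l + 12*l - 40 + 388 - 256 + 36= -6*l^3 + 68*l^2 - 176*l + 128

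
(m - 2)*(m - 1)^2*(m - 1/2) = m^4 - 9*m^3/2 + 7*m^2 - 9*m/2 + 1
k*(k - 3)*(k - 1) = k^3 - 4*k^2 + 3*k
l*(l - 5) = l^2 - 5*l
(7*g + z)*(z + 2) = 7*g*z + 14*g + z^2 + 2*z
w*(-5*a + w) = -5*a*w + w^2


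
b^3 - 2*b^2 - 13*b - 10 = (b - 5)*(b + 1)*(b + 2)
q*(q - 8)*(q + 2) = q^3 - 6*q^2 - 16*q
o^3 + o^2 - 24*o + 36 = (o - 3)*(o - 2)*(o + 6)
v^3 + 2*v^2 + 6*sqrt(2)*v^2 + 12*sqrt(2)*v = v*(v + 2)*(v + 6*sqrt(2))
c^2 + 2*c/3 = c*(c + 2/3)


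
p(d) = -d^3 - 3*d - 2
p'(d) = -3*d^2 - 3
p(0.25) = -2.77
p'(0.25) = -3.19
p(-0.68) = 0.35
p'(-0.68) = -4.39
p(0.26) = -2.80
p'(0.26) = -3.20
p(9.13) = -790.44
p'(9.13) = -253.07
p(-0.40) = -0.74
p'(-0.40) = -3.48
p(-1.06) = 2.37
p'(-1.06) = -6.37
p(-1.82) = 9.49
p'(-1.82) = -12.94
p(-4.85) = 126.63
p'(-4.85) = -73.57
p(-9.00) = 754.00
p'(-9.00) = -246.00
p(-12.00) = 1762.00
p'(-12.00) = -435.00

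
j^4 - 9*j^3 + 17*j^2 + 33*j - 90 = (j - 5)*(j - 3)^2*(j + 2)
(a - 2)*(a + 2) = a^2 - 4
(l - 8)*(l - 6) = l^2 - 14*l + 48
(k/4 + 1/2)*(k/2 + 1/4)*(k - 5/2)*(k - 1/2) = k^4/8 - k^3/16 - 21*k^2/32 + k/64 + 5/32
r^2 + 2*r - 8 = (r - 2)*(r + 4)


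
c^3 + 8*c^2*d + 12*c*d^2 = c*(c + 2*d)*(c + 6*d)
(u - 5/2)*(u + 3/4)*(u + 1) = u^3 - 3*u^2/4 - 29*u/8 - 15/8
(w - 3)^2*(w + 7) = w^3 + w^2 - 33*w + 63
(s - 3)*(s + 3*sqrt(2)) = s^2 - 3*s + 3*sqrt(2)*s - 9*sqrt(2)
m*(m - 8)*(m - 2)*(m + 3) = m^4 - 7*m^3 - 14*m^2 + 48*m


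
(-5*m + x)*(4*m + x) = -20*m^2 - m*x + x^2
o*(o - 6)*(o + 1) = o^3 - 5*o^2 - 6*o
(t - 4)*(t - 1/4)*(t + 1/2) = t^3 - 15*t^2/4 - 9*t/8 + 1/2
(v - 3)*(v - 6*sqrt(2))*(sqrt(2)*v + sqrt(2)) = sqrt(2)*v^3 - 12*v^2 - 2*sqrt(2)*v^2 - 3*sqrt(2)*v + 24*v + 36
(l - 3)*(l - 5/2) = l^2 - 11*l/2 + 15/2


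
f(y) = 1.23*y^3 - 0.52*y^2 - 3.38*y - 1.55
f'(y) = 3.69*y^2 - 1.04*y - 3.38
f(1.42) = -3.88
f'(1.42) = 2.58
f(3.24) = 23.88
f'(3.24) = 31.99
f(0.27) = -2.48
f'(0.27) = -3.39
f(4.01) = 55.85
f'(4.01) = 51.79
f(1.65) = -3.02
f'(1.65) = 4.95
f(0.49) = -3.19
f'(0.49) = -3.00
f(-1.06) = -0.02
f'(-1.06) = 1.87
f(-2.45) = -14.48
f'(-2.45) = 21.32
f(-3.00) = -29.30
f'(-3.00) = 32.95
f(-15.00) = -4219.10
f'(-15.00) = 842.47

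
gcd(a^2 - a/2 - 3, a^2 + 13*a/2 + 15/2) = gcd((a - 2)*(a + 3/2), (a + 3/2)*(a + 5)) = a + 3/2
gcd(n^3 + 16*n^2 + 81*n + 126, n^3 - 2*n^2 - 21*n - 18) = n + 3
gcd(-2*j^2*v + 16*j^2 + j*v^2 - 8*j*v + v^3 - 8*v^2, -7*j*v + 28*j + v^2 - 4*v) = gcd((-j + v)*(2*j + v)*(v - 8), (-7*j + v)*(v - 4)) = 1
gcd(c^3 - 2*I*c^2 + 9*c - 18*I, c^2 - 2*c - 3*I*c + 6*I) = c - 3*I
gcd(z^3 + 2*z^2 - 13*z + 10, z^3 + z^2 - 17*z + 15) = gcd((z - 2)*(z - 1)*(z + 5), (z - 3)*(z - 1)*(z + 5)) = z^2 + 4*z - 5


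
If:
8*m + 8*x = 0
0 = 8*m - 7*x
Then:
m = 0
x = 0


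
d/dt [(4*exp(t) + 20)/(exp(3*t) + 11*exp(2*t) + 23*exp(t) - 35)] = 8*(-exp(t) - 3)*exp(t)/(exp(4*t) + 12*exp(3*t) + 22*exp(2*t) - 84*exp(t) + 49)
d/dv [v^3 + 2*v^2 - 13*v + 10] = 3*v^2 + 4*v - 13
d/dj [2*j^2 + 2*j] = 4*j + 2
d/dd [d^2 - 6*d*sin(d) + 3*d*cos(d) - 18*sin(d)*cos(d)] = -3*d*sin(d) - 6*d*cos(d) + 2*d - 6*sin(d) + 3*cos(d) - 18*cos(2*d)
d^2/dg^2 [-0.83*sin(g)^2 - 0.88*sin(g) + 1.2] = 0.88*sin(g) - 1.66*cos(2*g)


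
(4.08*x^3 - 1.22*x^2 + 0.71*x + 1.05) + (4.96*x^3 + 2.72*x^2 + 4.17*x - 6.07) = 9.04*x^3 + 1.5*x^2 + 4.88*x - 5.02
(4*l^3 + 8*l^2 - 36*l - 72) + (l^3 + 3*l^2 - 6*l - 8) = 5*l^3 + 11*l^2 - 42*l - 80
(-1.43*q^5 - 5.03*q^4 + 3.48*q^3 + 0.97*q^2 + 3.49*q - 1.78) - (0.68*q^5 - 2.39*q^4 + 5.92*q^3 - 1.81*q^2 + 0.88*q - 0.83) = -2.11*q^5 - 2.64*q^4 - 2.44*q^3 + 2.78*q^2 + 2.61*q - 0.95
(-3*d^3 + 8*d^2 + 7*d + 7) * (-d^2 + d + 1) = 3*d^5 - 11*d^4 - 2*d^3 + 8*d^2 + 14*d + 7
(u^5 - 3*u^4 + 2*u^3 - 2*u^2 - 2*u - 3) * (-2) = -2*u^5 + 6*u^4 - 4*u^3 + 4*u^2 + 4*u + 6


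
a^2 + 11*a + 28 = (a + 4)*(a + 7)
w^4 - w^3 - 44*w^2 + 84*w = w*(w - 6)*(w - 2)*(w + 7)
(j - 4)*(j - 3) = j^2 - 7*j + 12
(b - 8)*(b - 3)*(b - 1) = b^3 - 12*b^2 + 35*b - 24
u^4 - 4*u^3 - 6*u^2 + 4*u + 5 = (u - 5)*(u - 1)*(u + 1)^2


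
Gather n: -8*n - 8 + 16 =8 - 8*n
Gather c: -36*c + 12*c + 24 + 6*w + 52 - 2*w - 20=-24*c + 4*w + 56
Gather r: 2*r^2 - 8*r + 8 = 2*r^2 - 8*r + 8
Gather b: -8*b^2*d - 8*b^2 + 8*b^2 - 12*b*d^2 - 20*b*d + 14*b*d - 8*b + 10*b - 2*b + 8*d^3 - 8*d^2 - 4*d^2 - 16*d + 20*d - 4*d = -8*b^2*d + b*(-12*d^2 - 6*d) + 8*d^3 - 12*d^2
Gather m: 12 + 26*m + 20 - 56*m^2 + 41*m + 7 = -56*m^2 + 67*m + 39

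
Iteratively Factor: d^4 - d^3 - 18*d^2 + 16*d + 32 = (d + 4)*(d^3 - 5*d^2 + 2*d + 8) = (d - 2)*(d + 4)*(d^2 - 3*d - 4) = (d - 2)*(d + 1)*(d + 4)*(d - 4)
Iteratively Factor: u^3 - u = (u - 1)*(u^2 + u) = (u - 1)*(u + 1)*(u)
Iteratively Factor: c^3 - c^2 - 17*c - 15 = (c + 1)*(c^2 - 2*c - 15) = (c + 1)*(c + 3)*(c - 5)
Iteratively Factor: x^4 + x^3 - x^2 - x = (x)*(x^3 + x^2 - x - 1) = x*(x + 1)*(x^2 - 1) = x*(x + 1)^2*(x - 1)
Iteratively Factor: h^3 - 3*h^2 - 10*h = (h - 5)*(h^2 + 2*h) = h*(h - 5)*(h + 2)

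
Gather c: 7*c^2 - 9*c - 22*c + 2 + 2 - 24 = 7*c^2 - 31*c - 20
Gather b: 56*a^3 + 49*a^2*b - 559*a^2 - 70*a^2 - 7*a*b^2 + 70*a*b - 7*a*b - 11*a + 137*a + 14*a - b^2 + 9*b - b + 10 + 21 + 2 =56*a^3 - 629*a^2 + 140*a + b^2*(-7*a - 1) + b*(49*a^2 + 63*a + 8) + 33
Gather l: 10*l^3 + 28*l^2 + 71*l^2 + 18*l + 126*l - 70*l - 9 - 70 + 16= 10*l^3 + 99*l^2 + 74*l - 63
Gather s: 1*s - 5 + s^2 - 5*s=s^2 - 4*s - 5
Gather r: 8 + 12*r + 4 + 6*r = 18*r + 12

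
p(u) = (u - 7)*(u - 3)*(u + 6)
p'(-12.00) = 489.00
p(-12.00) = -1710.00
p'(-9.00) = 276.00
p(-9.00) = -576.00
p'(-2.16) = -7.72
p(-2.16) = 181.50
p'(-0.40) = -35.32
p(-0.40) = 140.90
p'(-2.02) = -10.60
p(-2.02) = 180.22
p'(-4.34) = 52.23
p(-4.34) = 138.17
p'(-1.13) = -26.13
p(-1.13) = 163.52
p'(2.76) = -38.23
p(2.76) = 8.91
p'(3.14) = -34.54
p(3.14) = -4.94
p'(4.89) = -6.38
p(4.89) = -43.43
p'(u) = (u - 7)*(u - 3) + (u - 7)*(u + 6) + (u - 3)*(u + 6)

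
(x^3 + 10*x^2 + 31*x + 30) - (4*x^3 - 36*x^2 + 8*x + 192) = -3*x^3 + 46*x^2 + 23*x - 162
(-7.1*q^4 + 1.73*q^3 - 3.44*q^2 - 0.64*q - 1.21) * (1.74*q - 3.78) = -12.354*q^5 + 29.8482*q^4 - 12.525*q^3 + 11.8896*q^2 + 0.3138*q + 4.5738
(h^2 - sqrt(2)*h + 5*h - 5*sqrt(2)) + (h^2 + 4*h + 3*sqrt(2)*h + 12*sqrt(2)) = 2*h^2 + 2*sqrt(2)*h + 9*h + 7*sqrt(2)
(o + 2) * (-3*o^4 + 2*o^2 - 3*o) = -3*o^5 - 6*o^4 + 2*o^3 + o^2 - 6*o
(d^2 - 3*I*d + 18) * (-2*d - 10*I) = -2*d^3 - 4*I*d^2 - 66*d - 180*I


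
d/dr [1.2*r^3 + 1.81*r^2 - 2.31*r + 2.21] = 3.6*r^2 + 3.62*r - 2.31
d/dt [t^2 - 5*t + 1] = 2*t - 5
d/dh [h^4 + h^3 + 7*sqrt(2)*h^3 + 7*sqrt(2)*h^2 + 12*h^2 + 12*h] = 4*h^3 + 3*h^2 + 21*sqrt(2)*h^2 + 14*sqrt(2)*h + 24*h + 12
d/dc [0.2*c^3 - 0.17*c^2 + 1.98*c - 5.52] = 0.6*c^2 - 0.34*c + 1.98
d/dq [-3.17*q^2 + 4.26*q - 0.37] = 4.26 - 6.34*q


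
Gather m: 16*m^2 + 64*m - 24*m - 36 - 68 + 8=16*m^2 + 40*m - 96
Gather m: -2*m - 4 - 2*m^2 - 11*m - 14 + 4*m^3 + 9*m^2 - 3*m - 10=4*m^3 + 7*m^2 - 16*m - 28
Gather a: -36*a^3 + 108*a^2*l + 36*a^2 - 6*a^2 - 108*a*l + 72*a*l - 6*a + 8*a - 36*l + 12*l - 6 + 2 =-36*a^3 + a^2*(108*l + 30) + a*(2 - 36*l) - 24*l - 4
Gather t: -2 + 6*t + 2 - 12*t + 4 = 4 - 6*t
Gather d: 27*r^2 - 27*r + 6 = 27*r^2 - 27*r + 6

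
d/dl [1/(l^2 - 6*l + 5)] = 2*(3 - l)/(l^2 - 6*l + 5)^2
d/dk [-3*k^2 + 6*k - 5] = 6 - 6*k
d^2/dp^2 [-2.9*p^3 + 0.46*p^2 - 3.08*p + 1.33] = 0.92 - 17.4*p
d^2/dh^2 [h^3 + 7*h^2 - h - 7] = 6*h + 14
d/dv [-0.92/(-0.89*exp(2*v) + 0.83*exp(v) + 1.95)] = (0.7636 - 1.6376*exp(v))*exp(v)/(-0.89*exp(2*v) + 0.83*exp(v) + 1.95)^2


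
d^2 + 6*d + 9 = (d + 3)^2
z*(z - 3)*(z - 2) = z^3 - 5*z^2 + 6*z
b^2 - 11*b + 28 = (b - 7)*(b - 4)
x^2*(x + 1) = x^3 + x^2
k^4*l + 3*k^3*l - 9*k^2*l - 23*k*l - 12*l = (k - 3)*(k + 1)*(k + 4)*(k*l + l)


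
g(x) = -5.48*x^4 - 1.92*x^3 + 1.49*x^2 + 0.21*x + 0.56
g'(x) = -21.92*x^3 - 5.76*x^2 + 2.98*x + 0.21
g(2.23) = -148.37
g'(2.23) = -264.87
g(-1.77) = -38.28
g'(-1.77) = 98.44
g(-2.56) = -193.36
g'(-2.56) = 322.59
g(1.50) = -30.00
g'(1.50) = -82.26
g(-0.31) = 0.64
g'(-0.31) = -0.61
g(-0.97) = -1.34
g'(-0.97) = 11.91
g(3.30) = -701.40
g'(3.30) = -840.42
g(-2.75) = -262.23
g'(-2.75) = 404.32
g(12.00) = -116733.40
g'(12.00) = -38671.23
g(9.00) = -37230.82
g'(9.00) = -16419.21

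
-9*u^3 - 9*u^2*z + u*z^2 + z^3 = (-3*u + z)*(u + z)*(3*u + z)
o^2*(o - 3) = o^3 - 3*o^2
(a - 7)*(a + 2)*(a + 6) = a^3 + a^2 - 44*a - 84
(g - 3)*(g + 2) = g^2 - g - 6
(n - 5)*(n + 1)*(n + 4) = n^3 - 21*n - 20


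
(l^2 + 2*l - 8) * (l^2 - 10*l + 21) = l^4 - 8*l^3 - 7*l^2 + 122*l - 168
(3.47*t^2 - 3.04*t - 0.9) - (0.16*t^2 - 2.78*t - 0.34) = 3.31*t^2 - 0.26*t - 0.56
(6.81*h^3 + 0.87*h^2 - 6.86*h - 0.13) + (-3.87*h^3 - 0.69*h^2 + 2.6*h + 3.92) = 2.94*h^3 + 0.18*h^2 - 4.26*h + 3.79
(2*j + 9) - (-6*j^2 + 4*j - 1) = 6*j^2 - 2*j + 10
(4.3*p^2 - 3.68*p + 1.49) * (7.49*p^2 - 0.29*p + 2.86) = 32.207*p^4 - 28.8102*p^3 + 24.5253*p^2 - 10.9569*p + 4.2614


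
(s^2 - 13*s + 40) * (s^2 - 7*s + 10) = s^4 - 20*s^3 + 141*s^2 - 410*s + 400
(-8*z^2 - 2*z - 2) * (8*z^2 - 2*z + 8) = -64*z^4 - 76*z^2 - 12*z - 16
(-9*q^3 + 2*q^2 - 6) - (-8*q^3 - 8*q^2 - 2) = -q^3 + 10*q^2 - 4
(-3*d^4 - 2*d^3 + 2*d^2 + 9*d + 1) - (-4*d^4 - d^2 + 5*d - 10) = d^4 - 2*d^3 + 3*d^2 + 4*d + 11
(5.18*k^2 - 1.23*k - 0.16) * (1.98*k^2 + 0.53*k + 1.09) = 10.2564*k^4 + 0.31*k^3 + 4.6775*k^2 - 1.4255*k - 0.1744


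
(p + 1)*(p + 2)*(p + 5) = p^3 + 8*p^2 + 17*p + 10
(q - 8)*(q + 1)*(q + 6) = q^3 - q^2 - 50*q - 48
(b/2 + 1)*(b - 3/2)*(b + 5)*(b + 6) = b^4/2 + 23*b^3/4 + 65*b^2/4 - 9*b - 45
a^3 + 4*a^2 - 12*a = a*(a - 2)*(a + 6)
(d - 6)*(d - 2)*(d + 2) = d^3 - 6*d^2 - 4*d + 24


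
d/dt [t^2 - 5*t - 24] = 2*t - 5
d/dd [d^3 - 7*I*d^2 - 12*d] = 3*d^2 - 14*I*d - 12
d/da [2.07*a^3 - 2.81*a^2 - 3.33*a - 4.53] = 6.21*a^2 - 5.62*a - 3.33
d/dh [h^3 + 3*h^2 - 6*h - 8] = 3*h^2 + 6*h - 6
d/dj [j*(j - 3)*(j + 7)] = 3*j^2 + 8*j - 21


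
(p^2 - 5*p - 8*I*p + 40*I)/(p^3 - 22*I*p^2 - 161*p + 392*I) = (p - 5)/(p^2 - 14*I*p - 49)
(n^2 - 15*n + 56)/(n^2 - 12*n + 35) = (n - 8)/(n - 5)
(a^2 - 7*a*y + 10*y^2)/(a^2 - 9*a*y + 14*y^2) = (-a + 5*y)/(-a + 7*y)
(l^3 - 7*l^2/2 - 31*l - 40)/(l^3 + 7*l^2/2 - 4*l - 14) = (2*l^2 - 11*l - 40)/(2*l^2 + 3*l - 14)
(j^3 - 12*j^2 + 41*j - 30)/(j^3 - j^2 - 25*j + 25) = (j - 6)/(j + 5)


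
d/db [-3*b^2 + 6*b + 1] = 6 - 6*b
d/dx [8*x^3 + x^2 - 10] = 2*x*(12*x + 1)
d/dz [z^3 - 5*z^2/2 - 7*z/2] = 3*z^2 - 5*z - 7/2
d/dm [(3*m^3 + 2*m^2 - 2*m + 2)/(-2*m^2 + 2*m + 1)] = 3*(-2*m^4 + 4*m^3 + 3*m^2 + 4*m - 2)/(4*m^4 - 8*m^3 + 4*m + 1)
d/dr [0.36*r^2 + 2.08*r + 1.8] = 0.72*r + 2.08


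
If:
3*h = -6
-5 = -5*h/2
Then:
No Solution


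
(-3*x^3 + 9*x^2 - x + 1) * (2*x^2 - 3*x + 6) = -6*x^5 + 27*x^4 - 47*x^3 + 59*x^2 - 9*x + 6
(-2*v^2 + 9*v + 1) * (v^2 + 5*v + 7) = -2*v^4 - v^3 + 32*v^2 + 68*v + 7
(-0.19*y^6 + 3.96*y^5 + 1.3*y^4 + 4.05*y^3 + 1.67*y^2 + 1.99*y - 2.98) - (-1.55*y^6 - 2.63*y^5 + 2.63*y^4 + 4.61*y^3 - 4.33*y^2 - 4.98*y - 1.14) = 1.36*y^6 + 6.59*y^5 - 1.33*y^4 - 0.56*y^3 + 6.0*y^2 + 6.97*y - 1.84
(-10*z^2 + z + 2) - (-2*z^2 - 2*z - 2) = -8*z^2 + 3*z + 4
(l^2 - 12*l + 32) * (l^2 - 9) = l^4 - 12*l^3 + 23*l^2 + 108*l - 288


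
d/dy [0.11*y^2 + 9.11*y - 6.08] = 0.22*y + 9.11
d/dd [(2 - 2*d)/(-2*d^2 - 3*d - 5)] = 4*(-d^2 + 2*d + 4)/(4*d^4 + 12*d^3 + 29*d^2 + 30*d + 25)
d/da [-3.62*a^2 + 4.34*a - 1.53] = 4.34 - 7.24*a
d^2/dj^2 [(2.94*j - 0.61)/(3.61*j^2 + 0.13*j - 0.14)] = ((3.6398 - 63.6804*j)*(3.61*j^2 + 0.13*j - 0.14) + (2.94*j - 0.61)*(7.22*j + 0.13)*(14.44*j + 0.26))/(3.61*j^2 + 0.13*j - 0.14)^3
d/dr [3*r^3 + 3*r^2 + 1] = 3*r*(3*r + 2)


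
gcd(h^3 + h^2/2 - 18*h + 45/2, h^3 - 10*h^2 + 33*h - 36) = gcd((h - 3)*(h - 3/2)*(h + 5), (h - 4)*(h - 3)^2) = h - 3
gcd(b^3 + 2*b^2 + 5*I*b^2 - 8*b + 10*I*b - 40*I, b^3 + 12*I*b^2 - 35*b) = b + 5*I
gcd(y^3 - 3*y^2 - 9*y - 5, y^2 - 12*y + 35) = y - 5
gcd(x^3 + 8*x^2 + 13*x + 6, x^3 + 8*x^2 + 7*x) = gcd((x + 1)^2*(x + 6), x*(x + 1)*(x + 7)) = x + 1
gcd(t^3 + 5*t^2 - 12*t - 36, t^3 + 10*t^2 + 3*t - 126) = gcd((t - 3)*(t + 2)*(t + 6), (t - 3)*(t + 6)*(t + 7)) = t^2 + 3*t - 18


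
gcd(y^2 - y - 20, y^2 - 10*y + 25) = y - 5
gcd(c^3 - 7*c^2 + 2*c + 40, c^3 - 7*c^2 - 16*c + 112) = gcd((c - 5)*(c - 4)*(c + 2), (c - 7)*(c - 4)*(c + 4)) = c - 4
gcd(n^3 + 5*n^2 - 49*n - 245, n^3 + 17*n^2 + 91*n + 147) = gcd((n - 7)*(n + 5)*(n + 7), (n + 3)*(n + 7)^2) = n + 7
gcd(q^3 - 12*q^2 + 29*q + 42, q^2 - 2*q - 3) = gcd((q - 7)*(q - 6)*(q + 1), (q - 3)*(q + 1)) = q + 1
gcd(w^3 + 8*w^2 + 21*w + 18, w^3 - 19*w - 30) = w^2 + 5*w + 6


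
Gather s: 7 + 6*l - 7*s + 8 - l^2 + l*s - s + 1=-l^2 + 6*l + s*(l - 8) + 16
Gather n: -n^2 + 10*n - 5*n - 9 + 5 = -n^2 + 5*n - 4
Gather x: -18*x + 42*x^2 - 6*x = 42*x^2 - 24*x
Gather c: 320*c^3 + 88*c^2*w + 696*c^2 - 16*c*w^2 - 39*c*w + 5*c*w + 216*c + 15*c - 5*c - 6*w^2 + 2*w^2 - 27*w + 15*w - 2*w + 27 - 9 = 320*c^3 + c^2*(88*w + 696) + c*(-16*w^2 - 34*w + 226) - 4*w^2 - 14*w + 18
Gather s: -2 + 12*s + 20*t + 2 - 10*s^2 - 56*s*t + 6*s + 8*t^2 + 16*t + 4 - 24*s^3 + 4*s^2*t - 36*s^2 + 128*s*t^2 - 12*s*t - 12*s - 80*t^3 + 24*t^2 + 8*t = -24*s^3 + s^2*(4*t - 46) + s*(128*t^2 - 68*t + 6) - 80*t^3 + 32*t^2 + 44*t + 4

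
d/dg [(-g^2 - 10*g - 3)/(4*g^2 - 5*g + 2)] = 5*(9*g^2 + 4*g - 7)/(16*g^4 - 40*g^3 + 41*g^2 - 20*g + 4)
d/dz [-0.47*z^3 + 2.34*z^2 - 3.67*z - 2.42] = -1.41*z^2 + 4.68*z - 3.67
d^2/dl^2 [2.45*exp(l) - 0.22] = 2.45*exp(l)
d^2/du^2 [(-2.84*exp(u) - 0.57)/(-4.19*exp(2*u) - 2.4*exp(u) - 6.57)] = (49.859324*exp(4*u) + 11.468868*exp(3*u) - 451.886472*exp(2*u) - 104.262444*exp(u) + 113.600556)*exp(u)/(73.560059*exp(6*u) + 126.40392*exp(5*u) + 418.433931*exp(4*u) + 410.23152*exp(3*u) + 656.112393*exp(2*u) + 310.78728*exp(u) + 283.593393)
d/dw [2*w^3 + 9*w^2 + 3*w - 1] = 6*w^2 + 18*w + 3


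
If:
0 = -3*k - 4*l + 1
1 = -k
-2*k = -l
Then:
No Solution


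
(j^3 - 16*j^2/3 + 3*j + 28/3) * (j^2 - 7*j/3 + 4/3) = j^5 - 23*j^4/3 + 151*j^3/9 - 43*j^2/9 - 160*j/9 + 112/9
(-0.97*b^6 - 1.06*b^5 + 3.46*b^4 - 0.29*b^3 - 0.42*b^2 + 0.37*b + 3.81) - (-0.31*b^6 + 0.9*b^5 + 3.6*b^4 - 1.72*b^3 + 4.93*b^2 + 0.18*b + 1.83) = -0.66*b^6 - 1.96*b^5 - 0.14*b^4 + 1.43*b^3 - 5.35*b^2 + 0.19*b + 1.98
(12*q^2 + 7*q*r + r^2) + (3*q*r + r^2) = 12*q^2 + 10*q*r + 2*r^2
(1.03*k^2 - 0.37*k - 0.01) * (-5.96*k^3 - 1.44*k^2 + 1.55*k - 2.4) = -6.1388*k^5 + 0.722*k^4 + 2.1889*k^3 - 3.0311*k^2 + 0.8725*k + 0.024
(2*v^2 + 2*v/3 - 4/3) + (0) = 2*v^2 + 2*v/3 - 4/3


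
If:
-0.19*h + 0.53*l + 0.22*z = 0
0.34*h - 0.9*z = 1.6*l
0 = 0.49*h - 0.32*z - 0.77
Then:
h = 0.95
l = 0.73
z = -0.95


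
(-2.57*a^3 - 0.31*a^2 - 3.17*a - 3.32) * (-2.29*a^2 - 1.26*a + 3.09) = 5.8853*a^5 + 3.9481*a^4 - 0.291399999999999*a^3 + 10.6391*a^2 - 5.6121*a - 10.2588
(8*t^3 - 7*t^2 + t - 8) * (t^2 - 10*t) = 8*t^5 - 87*t^4 + 71*t^3 - 18*t^2 + 80*t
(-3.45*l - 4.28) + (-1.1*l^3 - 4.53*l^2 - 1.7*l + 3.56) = -1.1*l^3 - 4.53*l^2 - 5.15*l - 0.72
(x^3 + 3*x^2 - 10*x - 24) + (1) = x^3 + 3*x^2 - 10*x - 23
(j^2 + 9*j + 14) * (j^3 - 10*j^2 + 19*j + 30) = j^5 - j^4 - 57*j^3 + 61*j^2 + 536*j + 420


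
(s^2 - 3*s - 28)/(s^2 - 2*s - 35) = (s + 4)/(s + 5)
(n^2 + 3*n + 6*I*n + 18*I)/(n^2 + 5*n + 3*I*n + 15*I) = (n^2 + n*(3 + 6*I) + 18*I)/(n^2 + n*(5 + 3*I) + 15*I)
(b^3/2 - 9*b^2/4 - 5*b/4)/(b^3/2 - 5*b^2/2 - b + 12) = b*(2*b^2 - 9*b - 5)/(2*(b^3 - 5*b^2 - 2*b + 24))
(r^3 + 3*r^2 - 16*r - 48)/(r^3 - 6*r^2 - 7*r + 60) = (r + 4)/(r - 5)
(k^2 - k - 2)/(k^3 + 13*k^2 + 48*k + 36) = (k - 2)/(k^2 + 12*k + 36)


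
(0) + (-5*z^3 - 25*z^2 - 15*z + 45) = -5*z^3 - 25*z^2 - 15*z + 45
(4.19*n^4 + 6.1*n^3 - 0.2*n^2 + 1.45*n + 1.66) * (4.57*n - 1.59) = 19.1483*n^5 + 21.2149*n^4 - 10.613*n^3 + 6.9445*n^2 + 5.2807*n - 2.6394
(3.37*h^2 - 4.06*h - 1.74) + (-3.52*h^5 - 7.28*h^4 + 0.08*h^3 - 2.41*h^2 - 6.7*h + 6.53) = -3.52*h^5 - 7.28*h^4 + 0.08*h^3 + 0.96*h^2 - 10.76*h + 4.79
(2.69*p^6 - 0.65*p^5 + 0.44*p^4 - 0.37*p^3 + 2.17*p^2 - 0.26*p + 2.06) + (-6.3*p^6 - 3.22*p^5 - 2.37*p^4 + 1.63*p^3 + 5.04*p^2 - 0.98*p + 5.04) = -3.61*p^6 - 3.87*p^5 - 1.93*p^4 + 1.26*p^3 + 7.21*p^2 - 1.24*p + 7.1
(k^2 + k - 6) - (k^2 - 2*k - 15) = 3*k + 9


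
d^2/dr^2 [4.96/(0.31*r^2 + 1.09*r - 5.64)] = (-0.953312*r^2 - 3.351968*r + 4.96*(0.62*r + 1.09)*(1.24*r + 2.18) + 17.344128)/(0.31*r^2 + 1.09*r - 5.64)^3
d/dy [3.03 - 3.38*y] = -3.38000000000000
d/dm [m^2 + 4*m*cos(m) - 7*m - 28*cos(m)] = -4*m*sin(m) + 2*m + 28*sin(m) + 4*cos(m) - 7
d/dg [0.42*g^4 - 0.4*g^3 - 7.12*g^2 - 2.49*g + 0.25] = 1.68*g^3 - 1.2*g^2 - 14.24*g - 2.49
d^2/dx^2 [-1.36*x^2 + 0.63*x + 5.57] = -2.72000000000000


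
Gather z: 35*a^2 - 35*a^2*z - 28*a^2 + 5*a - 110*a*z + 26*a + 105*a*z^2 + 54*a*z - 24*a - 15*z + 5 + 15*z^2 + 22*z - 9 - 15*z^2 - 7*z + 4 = 7*a^2 + 105*a*z^2 + 7*a + z*(-35*a^2 - 56*a)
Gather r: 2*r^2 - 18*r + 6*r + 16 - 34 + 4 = 2*r^2 - 12*r - 14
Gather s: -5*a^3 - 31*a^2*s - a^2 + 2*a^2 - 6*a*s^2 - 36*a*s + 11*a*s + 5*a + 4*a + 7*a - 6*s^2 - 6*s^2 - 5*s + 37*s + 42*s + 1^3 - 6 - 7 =-5*a^3 + a^2 + 16*a + s^2*(-6*a - 12) + s*(-31*a^2 - 25*a + 74) - 12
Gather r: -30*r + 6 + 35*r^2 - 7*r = 35*r^2 - 37*r + 6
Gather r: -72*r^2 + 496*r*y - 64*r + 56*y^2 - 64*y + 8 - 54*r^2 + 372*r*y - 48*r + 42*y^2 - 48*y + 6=-126*r^2 + r*(868*y - 112) + 98*y^2 - 112*y + 14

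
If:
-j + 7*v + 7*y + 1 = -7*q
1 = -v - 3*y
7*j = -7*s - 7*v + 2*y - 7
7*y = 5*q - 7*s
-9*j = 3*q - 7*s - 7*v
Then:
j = -365/629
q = 475/629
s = 2417/4403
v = -611/629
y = -6/629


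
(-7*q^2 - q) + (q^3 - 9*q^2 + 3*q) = q^3 - 16*q^2 + 2*q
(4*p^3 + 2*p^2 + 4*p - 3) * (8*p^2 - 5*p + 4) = 32*p^5 - 4*p^4 + 38*p^3 - 36*p^2 + 31*p - 12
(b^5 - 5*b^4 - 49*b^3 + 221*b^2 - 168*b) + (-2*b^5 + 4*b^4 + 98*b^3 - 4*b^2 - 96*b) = -b^5 - b^4 + 49*b^3 + 217*b^2 - 264*b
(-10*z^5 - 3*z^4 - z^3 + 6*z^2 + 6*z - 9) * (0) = 0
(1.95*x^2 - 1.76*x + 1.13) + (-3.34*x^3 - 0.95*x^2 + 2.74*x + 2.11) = -3.34*x^3 + 1.0*x^2 + 0.98*x + 3.24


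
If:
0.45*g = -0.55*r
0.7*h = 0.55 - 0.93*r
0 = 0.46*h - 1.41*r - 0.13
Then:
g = -0.14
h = 0.63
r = 0.11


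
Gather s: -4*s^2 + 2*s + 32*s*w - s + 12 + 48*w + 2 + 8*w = -4*s^2 + s*(32*w + 1) + 56*w + 14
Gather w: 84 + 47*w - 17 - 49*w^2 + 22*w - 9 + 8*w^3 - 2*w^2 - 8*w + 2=8*w^3 - 51*w^2 + 61*w + 60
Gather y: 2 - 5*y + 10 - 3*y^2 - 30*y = -3*y^2 - 35*y + 12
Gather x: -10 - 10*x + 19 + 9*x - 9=-x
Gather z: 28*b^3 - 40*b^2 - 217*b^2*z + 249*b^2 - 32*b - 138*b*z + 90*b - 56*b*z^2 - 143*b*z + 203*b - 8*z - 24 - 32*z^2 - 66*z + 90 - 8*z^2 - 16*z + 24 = 28*b^3 + 209*b^2 + 261*b + z^2*(-56*b - 40) + z*(-217*b^2 - 281*b - 90) + 90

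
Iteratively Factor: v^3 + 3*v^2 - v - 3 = (v + 1)*(v^2 + 2*v - 3) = (v - 1)*(v + 1)*(v + 3)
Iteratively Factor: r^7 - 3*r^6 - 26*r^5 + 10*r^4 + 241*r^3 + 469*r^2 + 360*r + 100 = (r + 2)*(r^6 - 5*r^5 - 16*r^4 + 42*r^3 + 157*r^2 + 155*r + 50) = (r + 1)*(r + 2)*(r^5 - 6*r^4 - 10*r^3 + 52*r^2 + 105*r + 50) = (r + 1)^2*(r + 2)*(r^4 - 7*r^3 - 3*r^2 + 55*r + 50) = (r - 5)*(r + 1)^2*(r + 2)*(r^3 - 2*r^2 - 13*r - 10) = (r - 5)*(r + 1)^3*(r + 2)*(r^2 - 3*r - 10) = (r - 5)^2*(r + 1)^3*(r + 2)*(r + 2)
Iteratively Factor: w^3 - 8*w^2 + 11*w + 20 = (w - 4)*(w^2 - 4*w - 5) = (w - 4)*(w + 1)*(w - 5)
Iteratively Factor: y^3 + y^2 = (y + 1)*(y^2) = y*(y + 1)*(y)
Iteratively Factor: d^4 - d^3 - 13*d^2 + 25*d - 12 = (d - 1)*(d^3 - 13*d + 12) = (d - 1)^2*(d^2 + d - 12) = (d - 1)^2*(d + 4)*(d - 3)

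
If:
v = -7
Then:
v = -7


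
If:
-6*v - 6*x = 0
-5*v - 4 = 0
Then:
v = -4/5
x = 4/5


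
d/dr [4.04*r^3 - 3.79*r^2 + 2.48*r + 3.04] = 12.12*r^2 - 7.58*r + 2.48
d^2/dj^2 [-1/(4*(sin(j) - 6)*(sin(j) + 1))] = (4*sin(j)^3 - 19*sin(j)^2 + 62*sin(j) - 62)/(4*(sin(j) - 6)^3*(sin(j) + 1)^2)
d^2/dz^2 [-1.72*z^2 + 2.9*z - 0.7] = -3.44000000000000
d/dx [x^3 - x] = 3*x^2 - 1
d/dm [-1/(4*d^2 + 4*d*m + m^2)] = 2*(2*d + m)/(4*d^2 + 4*d*m + m^2)^2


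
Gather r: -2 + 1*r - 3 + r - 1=2*r - 6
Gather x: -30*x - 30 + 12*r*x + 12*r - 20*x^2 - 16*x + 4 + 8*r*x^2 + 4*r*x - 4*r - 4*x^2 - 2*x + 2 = 8*r + x^2*(8*r - 24) + x*(16*r - 48) - 24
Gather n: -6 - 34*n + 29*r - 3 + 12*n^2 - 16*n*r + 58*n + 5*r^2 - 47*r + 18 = 12*n^2 + n*(24 - 16*r) + 5*r^2 - 18*r + 9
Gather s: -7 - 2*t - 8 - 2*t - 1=-4*t - 16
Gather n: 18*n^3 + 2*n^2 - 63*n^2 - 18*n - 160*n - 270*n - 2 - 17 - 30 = 18*n^3 - 61*n^2 - 448*n - 49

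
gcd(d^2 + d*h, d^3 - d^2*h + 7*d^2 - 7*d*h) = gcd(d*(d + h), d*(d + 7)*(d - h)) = d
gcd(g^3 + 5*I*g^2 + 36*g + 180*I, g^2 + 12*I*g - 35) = g + 5*I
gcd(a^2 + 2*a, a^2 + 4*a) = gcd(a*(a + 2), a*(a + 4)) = a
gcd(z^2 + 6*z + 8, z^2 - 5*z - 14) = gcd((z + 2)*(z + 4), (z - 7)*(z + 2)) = z + 2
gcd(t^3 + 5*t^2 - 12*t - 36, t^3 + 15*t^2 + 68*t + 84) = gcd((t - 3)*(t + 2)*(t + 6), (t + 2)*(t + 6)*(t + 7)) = t^2 + 8*t + 12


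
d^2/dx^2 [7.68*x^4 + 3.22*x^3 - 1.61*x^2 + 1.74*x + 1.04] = 92.16*x^2 + 19.32*x - 3.22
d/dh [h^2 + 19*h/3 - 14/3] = 2*h + 19/3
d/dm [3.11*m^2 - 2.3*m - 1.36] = 6.22*m - 2.3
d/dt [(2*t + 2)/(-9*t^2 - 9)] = 2*(-t^2 + 2*t*(t + 1) - 1)/(9*(t^2 + 1)^2)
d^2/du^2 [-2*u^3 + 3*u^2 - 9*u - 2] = 6 - 12*u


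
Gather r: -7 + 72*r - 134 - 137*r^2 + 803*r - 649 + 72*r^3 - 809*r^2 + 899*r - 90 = 72*r^3 - 946*r^2 + 1774*r - 880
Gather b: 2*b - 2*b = 0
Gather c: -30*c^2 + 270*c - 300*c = -30*c^2 - 30*c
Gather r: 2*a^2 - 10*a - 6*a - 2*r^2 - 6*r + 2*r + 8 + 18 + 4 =2*a^2 - 16*a - 2*r^2 - 4*r + 30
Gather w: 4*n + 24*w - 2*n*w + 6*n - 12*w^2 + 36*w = 10*n - 12*w^2 + w*(60 - 2*n)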